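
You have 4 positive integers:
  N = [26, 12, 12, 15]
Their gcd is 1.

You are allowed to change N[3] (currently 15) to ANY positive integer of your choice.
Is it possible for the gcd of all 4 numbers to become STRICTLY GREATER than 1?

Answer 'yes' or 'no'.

Current gcd = 1
gcd of all OTHER numbers (without N[3]=15): gcd([26, 12, 12]) = 2
The new gcd after any change is gcd(2, new_value).
This can be at most 2.
Since 2 > old gcd 1, the gcd CAN increase (e.g., set N[3] = 2).

Answer: yes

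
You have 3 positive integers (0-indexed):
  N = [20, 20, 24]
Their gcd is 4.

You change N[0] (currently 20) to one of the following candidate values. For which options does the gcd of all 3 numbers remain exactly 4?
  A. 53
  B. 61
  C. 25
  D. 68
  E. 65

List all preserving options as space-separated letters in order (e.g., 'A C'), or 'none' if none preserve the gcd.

Answer: D

Derivation:
Old gcd = 4; gcd of others (without N[0]) = 4
New gcd for candidate v: gcd(4, v). Preserves old gcd iff gcd(4, v) = 4.
  Option A: v=53, gcd(4,53)=1 -> changes
  Option B: v=61, gcd(4,61)=1 -> changes
  Option C: v=25, gcd(4,25)=1 -> changes
  Option D: v=68, gcd(4,68)=4 -> preserves
  Option E: v=65, gcd(4,65)=1 -> changes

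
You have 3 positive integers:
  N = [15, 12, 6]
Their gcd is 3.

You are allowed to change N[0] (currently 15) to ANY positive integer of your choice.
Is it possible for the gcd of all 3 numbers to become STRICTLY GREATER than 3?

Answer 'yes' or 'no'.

Current gcd = 3
gcd of all OTHER numbers (without N[0]=15): gcd([12, 6]) = 6
The new gcd after any change is gcd(6, new_value).
This can be at most 6.
Since 6 > old gcd 3, the gcd CAN increase (e.g., set N[0] = 6).

Answer: yes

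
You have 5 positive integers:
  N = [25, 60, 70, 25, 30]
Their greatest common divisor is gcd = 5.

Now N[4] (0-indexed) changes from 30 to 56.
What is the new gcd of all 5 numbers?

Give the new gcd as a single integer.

Answer: 1

Derivation:
Numbers: [25, 60, 70, 25, 30], gcd = 5
Change: index 4, 30 -> 56
gcd of the OTHER numbers (without index 4): gcd([25, 60, 70, 25]) = 5
New gcd = gcd(g_others, new_val) = gcd(5, 56) = 1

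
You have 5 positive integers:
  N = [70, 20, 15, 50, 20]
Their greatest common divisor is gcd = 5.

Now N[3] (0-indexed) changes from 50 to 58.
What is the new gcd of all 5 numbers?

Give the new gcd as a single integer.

Numbers: [70, 20, 15, 50, 20], gcd = 5
Change: index 3, 50 -> 58
gcd of the OTHER numbers (without index 3): gcd([70, 20, 15, 20]) = 5
New gcd = gcd(g_others, new_val) = gcd(5, 58) = 1

Answer: 1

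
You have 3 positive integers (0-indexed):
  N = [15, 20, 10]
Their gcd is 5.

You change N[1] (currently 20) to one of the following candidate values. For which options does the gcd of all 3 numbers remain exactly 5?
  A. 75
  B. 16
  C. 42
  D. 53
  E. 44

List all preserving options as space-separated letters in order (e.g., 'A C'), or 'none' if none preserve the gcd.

Old gcd = 5; gcd of others (without N[1]) = 5
New gcd for candidate v: gcd(5, v). Preserves old gcd iff gcd(5, v) = 5.
  Option A: v=75, gcd(5,75)=5 -> preserves
  Option B: v=16, gcd(5,16)=1 -> changes
  Option C: v=42, gcd(5,42)=1 -> changes
  Option D: v=53, gcd(5,53)=1 -> changes
  Option E: v=44, gcd(5,44)=1 -> changes

Answer: A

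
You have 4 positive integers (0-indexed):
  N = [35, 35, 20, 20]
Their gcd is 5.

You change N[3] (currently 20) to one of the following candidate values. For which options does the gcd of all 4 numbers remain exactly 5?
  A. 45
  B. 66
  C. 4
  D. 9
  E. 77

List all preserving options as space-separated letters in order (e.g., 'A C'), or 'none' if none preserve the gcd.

Answer: A

Derivation:
Old gcd = 5; gcd of others (without N[3]) = 5
New gcd for candidate v: gcd(5, v). Preserves old gcd iff gcd(5, v) = 5.
  Option A: v=45, gcd(5,45)=5 -> preserves
  Option B: v=66, gcd(5,66)=1 -> changes
  Option C: v=4, gcd(5,4)=1 -> changes
  Option D: v=9, gcd(5,9)=1 -> changes
  Option E: v=77, gcd(5,77)=1 -> changes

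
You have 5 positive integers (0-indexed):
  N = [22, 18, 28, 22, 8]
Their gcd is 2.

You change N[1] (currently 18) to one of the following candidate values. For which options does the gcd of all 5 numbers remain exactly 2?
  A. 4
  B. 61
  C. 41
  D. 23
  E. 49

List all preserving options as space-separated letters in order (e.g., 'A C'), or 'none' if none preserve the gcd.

Old gcd = 2; gcd of others (without N[1]) = 2
New gcd for candidate v: gcd(2, v). Preserves old gcd iff gcd(2, v) = 2.
  Option A: v=4, gcd(2,4)=2 -> preserves
  Option B: v=61, gcd(2,61)=1 -> changes
  Option C: v=41, gcd(2,41)=1 -> changes
  Option D: v=23, gcd(2,23)=1 -> changes
  Option E: v=49, gcd(2,49)=1 -> changes

Answer: A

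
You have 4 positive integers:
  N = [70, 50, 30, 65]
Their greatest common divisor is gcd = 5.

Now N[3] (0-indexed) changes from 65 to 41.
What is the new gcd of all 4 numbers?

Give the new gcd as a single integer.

Numbers: [70, 50, 30, 65], gcd = 5
Change: index 3, 65 -> 41
gcd of the OTHER numbers (without index 3): gcd([70, 50, 30]) = 10
New gcd = gcd(g_others, new_val) = gcd(10, 41) = 1

Answer: 1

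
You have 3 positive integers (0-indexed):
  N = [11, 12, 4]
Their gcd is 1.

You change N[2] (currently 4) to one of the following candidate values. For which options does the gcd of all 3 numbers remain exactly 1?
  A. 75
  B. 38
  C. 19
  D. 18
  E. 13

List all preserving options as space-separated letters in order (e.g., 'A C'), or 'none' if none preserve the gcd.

Old gcd = 1; gcd of others (without N[2]) = 1
New gcd for candidate v: gcd(1, v). Preserves old gcd iff gcd(1, v) = 1.
  Option A: v=75, gcd(1,75)=1 -> preserves
  Option B: v=38, gcd(1,38)=1 -> preserves
  Option C: v=19, gcd(1,19)=1 -> preserves
  Option D: v=18, gcd(1,18)=1 -> preserves
  Option E: v=13, gcd(1,13)=1 -> preserves

Answer: A B C D E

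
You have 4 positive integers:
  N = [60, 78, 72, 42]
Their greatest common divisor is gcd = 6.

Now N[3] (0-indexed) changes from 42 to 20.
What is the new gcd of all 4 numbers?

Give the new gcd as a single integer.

Numbers: [60, 78, 72, 42], gcd = 6
Change: index 3, 42 -> 20
gcd of the OTHER numbers (without index 3): gcd([60, 78, 72]) = 6
New gcd = gcd(g_others, new_val) = gcd(6, 20) = 2

Answer: 2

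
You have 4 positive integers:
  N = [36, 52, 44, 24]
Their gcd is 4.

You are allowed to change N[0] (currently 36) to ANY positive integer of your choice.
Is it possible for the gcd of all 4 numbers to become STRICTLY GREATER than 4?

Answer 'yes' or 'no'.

Current gcd = 4
gcd of all OTHER numbers (without N[0]=36): gcd([52, 44, 24]) = 4
The new gcd after any change is gcd(4, new_value).
This can be at most 4.
Since 4 = old gcd 4, the gcd can only stay the same or decrease.

Answer: no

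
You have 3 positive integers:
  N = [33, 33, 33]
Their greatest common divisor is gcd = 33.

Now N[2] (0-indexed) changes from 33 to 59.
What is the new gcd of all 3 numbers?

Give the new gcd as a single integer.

Numbers: [33, 33, 33], gcd = 33
Change: index 2, 33 -> 59
gcd of the OTHER numbers (without index 2): gcd([33, 33]) = 33
New gcd = gcd(g_others, new_val) = gcd(33, 59) = 1

Answer: 1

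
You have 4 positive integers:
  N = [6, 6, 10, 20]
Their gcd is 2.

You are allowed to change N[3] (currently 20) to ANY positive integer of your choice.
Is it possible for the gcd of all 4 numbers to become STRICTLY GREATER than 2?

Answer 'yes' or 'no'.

Answer: no

Derivation:
Current gcd = 2
gcd of all OTHER numbers (without N[3]=20): gcd([6, 6, 10]) = 2
The new gcd after any change is gcd(2, new_value).
This can be at most 2.
Since 2 = old gcd 2, the gcd can only stay the same or decrease.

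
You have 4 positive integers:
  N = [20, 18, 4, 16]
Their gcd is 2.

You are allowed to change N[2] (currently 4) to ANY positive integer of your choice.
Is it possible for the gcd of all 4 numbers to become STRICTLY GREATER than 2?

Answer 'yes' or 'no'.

Current gcd = 2
gcd of all OTHER numbers (without N[2]=4): gcd([20, 18, 16]) = 2
The new gcd after any change is gcd(2, new_value).
This can be at most 2.
Since 2 = old gcd 2, the gcd can only stay the same or decrease.

Answer: no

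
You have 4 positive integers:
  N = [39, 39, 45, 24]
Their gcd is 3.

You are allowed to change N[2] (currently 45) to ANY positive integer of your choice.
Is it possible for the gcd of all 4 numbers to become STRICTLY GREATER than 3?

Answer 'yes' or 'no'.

Answer: no

Derivation:
Current gcd = 3
gcd of all OTHER numbers (without N[2]=45): gcd([39, 39, 24]) = 3
The new gcd after any change is gcd(3, new_value).
This can be at most 3.
Since 3 = old gcd 3, the gcd can only stay the same or decrease.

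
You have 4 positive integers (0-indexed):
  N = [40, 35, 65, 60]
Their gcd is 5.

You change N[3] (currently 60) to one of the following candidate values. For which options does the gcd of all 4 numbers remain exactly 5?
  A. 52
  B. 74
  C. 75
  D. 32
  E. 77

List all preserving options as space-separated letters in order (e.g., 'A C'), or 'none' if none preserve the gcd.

Old gcd = 5; gcd of others (without N[3]) = 5
New gcd for candidate v: gcd(5, v). Preserves old gcd iff gcd(5, v) = 5.
  Option A: v=52, gcd(5,52)=1 -> changes
  Option B: v=74, gcd(5,74)=1 -> changes
  Option C: v=75, gcd(5,75)=5 -> preserves
  Option D: v=32, gcd(5,32)=1 -> changes
  Option E: v=77, gcd(5,77)=1 -> changes

Answer: C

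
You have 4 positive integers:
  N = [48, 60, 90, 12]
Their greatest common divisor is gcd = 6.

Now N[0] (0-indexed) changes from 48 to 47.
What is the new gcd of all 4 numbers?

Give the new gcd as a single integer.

Answer: 1

Derivation:
Numbers: [48, 60, 90, 12], gcd = 6
Change: index 0, 48 -> 47
gcd of the OTHER numbers (without index 0): gcd([60, 90, 12]) = 6
New gcd = gcd(g_others, new_val) = gcd(6, 47) = 1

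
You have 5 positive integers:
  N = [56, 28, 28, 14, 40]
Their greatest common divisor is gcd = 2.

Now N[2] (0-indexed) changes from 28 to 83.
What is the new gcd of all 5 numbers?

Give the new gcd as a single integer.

Numbers: [56, 28, 28, 14, 40], gcd = 2
Change: index 2, 28 -> 83
gcd of the OTHER numbers (without index 2): gcd([56, 28, 14, 40]) = 2
New gcd = gcd(g_others, new_val) = gcd(2, 83) = 1

Answer: 1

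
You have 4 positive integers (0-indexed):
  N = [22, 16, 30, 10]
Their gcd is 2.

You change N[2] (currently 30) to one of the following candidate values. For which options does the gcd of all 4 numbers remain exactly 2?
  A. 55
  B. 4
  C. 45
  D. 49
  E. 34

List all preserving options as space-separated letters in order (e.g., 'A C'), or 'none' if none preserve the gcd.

Answer: B E

Derivation:
Old gcd = 2; gcd of others (without N[2]) = 2
New gcd for candidate v: gcd(2, v). Preserves old gcd iff gcd(2, v) = 2.
  Option A: v=55, gcd(2,55)=1 -> changes
  Option B: v=4, gcd(2,4)=2 -> preserves
  Option C: v=45, gcd(2,45)=1 -> changes
  Option D: v=49, gcd(2,49)=1 -> changes
  Option E: v=34, gcd(2,34)=2 -> preserves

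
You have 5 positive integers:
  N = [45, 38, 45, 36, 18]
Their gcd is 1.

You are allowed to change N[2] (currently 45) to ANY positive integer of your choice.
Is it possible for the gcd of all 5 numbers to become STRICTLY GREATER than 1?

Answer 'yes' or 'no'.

Answer: no

Derivation:
Current gcd = 1
gcd of all OTHER numbers (without N[2]=45): gcd([45, 38, 36, 18]) = 1
The new gcd after any change is gcd(1, new_value).
This can be at most 1.
Since 1 = old gcd 1, the gcd can only stay the same or decrease.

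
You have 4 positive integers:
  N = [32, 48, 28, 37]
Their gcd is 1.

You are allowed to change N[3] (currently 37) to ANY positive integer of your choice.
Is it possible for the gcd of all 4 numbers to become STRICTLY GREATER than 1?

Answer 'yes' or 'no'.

Current gcd = 1
gcd of all OTHER numbers (without N[3]=37): gcd([32, 48, 28]) = 4
The new gcd after any change is gcd(4, new_value).
This can be at most 4.
Since 4 > old gcd 1, the gcd CAN increase (e.g., set N[3] = 4).

Answer: yes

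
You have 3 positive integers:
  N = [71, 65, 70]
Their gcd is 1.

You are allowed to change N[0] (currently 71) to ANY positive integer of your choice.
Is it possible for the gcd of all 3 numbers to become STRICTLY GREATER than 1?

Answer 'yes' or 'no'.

Answer: yes

Derivation:
Current gcd = 1
gcd of all OTHER numbers (without N[0]=71): gcd([65, 70]) = 5
The new gcd after any change is gcd(5, new_value).
This can be at most 5.
Since 5 > old gcd 1, the gcd CAN increase (e.g., set N[0] = 5).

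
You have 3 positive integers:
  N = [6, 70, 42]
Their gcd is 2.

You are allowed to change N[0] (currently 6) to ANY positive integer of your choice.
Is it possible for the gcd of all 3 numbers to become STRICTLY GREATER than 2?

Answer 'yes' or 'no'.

Current gcd = 2
gcd of all OTHER numbers (without N[0]=6): gcd([70, 42]) = 14
The new gcd after any change is gcd(14, new_value).
This can be at most 14.
Since 14 > old gcd 2, the gcd CAN increase (e.g., set N[0] = 14).

Answer: yes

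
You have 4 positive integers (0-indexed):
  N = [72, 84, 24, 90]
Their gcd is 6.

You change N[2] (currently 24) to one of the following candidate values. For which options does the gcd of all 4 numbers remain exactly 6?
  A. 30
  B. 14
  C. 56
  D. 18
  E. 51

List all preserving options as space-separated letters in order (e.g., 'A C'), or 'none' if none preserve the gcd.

Answer: A D

Derivation:
Old gcd = 6; gcd of others (without N[2]) = 6
New gcd for candidate v: gcd(6, v). Preserves old gcd iff gcd(6, v) = 6.
  Option A: v=30, gcd(6,30)=6 -> preserves
  Option B: v=14, gcd(6,14)=2 -> changes
  Option C: v=56, gcd(6,56)=2 -> changes
  Option D: v=18, gcd(6,18)=6 -> preserves
  Option E: v=51, gcd(6,51)=3 -> changes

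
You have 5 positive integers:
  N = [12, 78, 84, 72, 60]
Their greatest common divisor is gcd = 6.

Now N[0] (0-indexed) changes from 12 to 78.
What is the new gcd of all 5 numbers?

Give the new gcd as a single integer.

Numbers: [12, 78, 84, 72, 60], gcd = 6
Change: index 0, 12 -> 78
gcd of the OTHER numbers (without index 0): gcd([78, 84, 72, 60]) = 6
New gcd = gcd(g_others, new_val) = gcd(6, 78) = 6

Answer: 6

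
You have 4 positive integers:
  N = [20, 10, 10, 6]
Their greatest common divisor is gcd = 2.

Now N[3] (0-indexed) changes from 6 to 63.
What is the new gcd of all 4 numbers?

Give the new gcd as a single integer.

Numbers: [20, 10, 10, 6], gcd = 2
Change: index 3, 6 -> 63
gcd of the OTHER numbers (without index 3): gcd([20, 10, 10]) = 10
New gcd = gcd(g_others, new_val) = gcd(10, 63) = 1

Answer: 1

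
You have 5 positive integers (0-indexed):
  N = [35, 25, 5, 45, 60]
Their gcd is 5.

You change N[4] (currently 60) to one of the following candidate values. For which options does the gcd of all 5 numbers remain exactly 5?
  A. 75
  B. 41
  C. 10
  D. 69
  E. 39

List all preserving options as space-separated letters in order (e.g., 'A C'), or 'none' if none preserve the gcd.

Old gcd = 5; gcd of others (without N[4]) = 5
New gcd for candidate v: gcd(5, v). Preserves old gcd iff gcd(5, v) = 5.
  Option A: v=75, gcd(5,75)=5 -> preserves
  Option B: v=41, gcd(5,41)=1 -> changes
  Option C: v=10, gcd(5,10)=5 -> preserves
  Option D: v=69, gcd(5,69)=1 -> changes
  Option E: v=39, gcd(5,39)=1 -> changes

Answer: A C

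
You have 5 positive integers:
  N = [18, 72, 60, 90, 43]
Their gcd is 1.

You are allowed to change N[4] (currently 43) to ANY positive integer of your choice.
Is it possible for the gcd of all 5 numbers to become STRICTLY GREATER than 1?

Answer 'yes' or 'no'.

Current gcd = 1
gcd of all OTHER numbers (without N[4]=43): gcd([18, 72, 60, 90]) = 6
The new gcd after any change is gcd(6, new_value).
This can be at most 6.
Since 6 > old gcd 1, the gcd CAN increase (e.g., set N[4] = 6).

Answer: yes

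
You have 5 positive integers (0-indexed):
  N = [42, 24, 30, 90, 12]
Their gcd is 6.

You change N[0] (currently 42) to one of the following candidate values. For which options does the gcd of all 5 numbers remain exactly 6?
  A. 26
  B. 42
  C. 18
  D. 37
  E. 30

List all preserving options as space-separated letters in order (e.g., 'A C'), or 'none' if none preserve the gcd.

Answer: B C E

Derivation:
Old gcd = 6; gcd of others (without N[0]) = 6
New gcd for candidate v: gcd(6, v). Preserves old gcd iff gcd(6, v) = 6.
  Option A: v=26, gcd(6,26)=2 -> changes
  Option B: v=42, gcd(6,42)=6 -> preserves
  Option C: v=18, gcd(6,18)=6 -> preserves
  Option D: v=37, gcd(6,37)=1 -> changes
  Option E: v=30, gcd(6,30)=6 -> preserves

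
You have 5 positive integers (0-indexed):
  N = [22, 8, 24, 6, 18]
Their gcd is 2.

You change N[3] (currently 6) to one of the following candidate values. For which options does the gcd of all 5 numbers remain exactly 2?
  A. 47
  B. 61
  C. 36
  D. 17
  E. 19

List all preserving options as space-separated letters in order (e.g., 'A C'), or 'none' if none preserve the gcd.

Old gcd = 2; gcd of others (without N[3]) = 2
New gcd for candidate v: gcd(2, v). Preserves old gcd iff gcd(2, v) = 2.
  Option A: v=47, gcd(2,47)=1 -> changes
  Option B: v=61, gcd(2,61)=1 -> changes
  Option C: v=36, gcd(2,36)=2 -> preserves
  Option D: v=17, gcd(2,17)=1 -> changes
  Option E: v=19, gcd(2,19)=1 -> changes

Answer: C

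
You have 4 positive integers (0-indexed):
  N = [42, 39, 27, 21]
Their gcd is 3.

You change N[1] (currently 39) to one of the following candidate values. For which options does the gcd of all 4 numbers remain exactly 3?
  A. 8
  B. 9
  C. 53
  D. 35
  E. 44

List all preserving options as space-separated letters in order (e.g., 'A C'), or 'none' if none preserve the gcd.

Answer: B

Derivation:
Old gcd = 3; gcd of others (without N[1]) = 3
New gcd for candidate v: gcd(3, v). Preserves old gcd iff gcd(3, v) = 3.
  Option A: v=8, gcd(3,8)=1 -> changes
  Option B: v=9, gcd(3,9)=3 -> preserves
  Option C: v=53, gcd(3,53)=1 -> changes
  Option D: v=35, gcd(3,35)=1 -> changes
  Option E: v=44, gcd(3,44)=1 -> changes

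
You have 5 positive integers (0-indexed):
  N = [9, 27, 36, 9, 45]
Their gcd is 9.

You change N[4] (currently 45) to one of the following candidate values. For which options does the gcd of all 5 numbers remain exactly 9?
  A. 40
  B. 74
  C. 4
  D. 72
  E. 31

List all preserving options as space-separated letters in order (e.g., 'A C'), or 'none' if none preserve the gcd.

Answer: D

Derivation:
Old gcd = 9; gcd of others (without N[4]) = 9
New gcd for candidate v: gcd(9, v). Preserves old gcd iff gcd(9, v) = 9.
  Option A: v=40, gcd(9,40)=1 -> changes
  Option B: v=74, gcd(9,74)=1 -> changes
  Option C: v=4, gcd(9,4)=1 -> changes
  Option D: v=72, gcd(9,72)=9 -> preserves
  Option E: v=31, gcd(9,31)=1 -> changes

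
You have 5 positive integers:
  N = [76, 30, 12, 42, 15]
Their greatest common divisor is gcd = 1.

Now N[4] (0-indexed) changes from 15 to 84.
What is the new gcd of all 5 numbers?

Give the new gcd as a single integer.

Numbers: [76, 30, 12, 42, 15], gcd = 1
Change: index 4, 15 -> 84
gcd of the OTHER numbers (without index 4): gcd([76, 30, 12, 42]) = 2
New gcd = gcd(g_others, new_val) = gcd(2, 84) = 2

Answer: 2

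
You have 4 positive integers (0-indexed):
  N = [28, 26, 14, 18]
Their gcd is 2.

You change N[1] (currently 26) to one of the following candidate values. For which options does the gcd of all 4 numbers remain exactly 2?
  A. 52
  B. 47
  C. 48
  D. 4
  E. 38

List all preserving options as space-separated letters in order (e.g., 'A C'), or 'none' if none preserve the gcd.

Answer: A C D E

Derivation:
Old gcd = 2; gcd of others (without N[1]) = 2
New gcd for candidate v: gcd(2, v). Preserves old gcd iff gcd(2, v) = 2.
  Option A: v=52, gcd(2,52)=2 -> preserves
  Option B: v=47, gcd(2,47)=1 -> changes
  Option C: v=48, gcd(2,48)=2 -> preserves
  Option D: v=4, gcd(2,4)=2 -> preserves
  Option E: v=38, gcd(2,38)=2 -> preserves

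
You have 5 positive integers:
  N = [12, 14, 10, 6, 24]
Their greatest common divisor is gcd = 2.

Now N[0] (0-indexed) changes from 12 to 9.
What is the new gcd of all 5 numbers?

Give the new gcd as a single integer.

Answer: 1

Derivation:
Numbers: [12, 14, 10, 6, 24], gcd = 2
Change: index 0, 12 -> 9
gcd of the OTHER numbers (without index 0): gcd([14, 10, 6, 24]) = 2
New gcd = gcd(g_others, new_val) = gcd(2, 9) = 1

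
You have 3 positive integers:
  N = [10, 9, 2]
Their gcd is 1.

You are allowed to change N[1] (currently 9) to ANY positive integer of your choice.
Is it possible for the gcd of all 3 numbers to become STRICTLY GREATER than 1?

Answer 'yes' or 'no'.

Answer: yes

Derivation:
Current gcd = 1
gcd of all OTHER numbers (without N[1]=9): gcd([10, 2]) = 2
The new gcd after any change is gcd(2, new_value).
This can be at most 2.
Since 2 > old gcd 1, the gcd CAN increase (e.g., set N[1] = 2).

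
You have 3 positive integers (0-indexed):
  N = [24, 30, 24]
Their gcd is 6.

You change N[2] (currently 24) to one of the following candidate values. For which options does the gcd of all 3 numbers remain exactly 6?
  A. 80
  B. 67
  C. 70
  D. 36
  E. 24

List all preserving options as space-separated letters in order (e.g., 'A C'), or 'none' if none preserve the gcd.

Old gcd = 6; gcd of others (without N[2]) = 6
New gcd for candidate v: gcd(6, v). Preserves old gcd iff gcd(6, v) = 6.
  Option A: v=80, gcd(6,80)=2 -> changes
  Option B: v=67, gcd(6,67)=1 -> changes
  Option C: v=70, gcd(6,70)=2 -> changes
  Option D: v=36, gcd(6,36)=6 -> preserves
  Option E: v=24, gcd(6,24)=6 -> preserves

Answer: D E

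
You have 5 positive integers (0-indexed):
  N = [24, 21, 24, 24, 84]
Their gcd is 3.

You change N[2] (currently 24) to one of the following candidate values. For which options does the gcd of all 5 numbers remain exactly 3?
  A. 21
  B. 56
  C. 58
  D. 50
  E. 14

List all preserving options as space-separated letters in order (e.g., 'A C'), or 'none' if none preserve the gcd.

Old gcd = 3; gcd of others (without N[2]) = 3
New gcd for candidate v: gcd(3, v). Preserves old gcd iff gcd(3, v) = 3.
  Option A: v=21, gcd(3,21)=3 -> preserves
  Option B: v=56, gcd(3,56)=1 -> changes
  Option C: v=58, gcd(3,58)=1 -> changes
  Option D: v=50, gcd(3,50)=1 -> changes
  Option E: v=14, gcd(3,14)=1 -> changes

Answer: A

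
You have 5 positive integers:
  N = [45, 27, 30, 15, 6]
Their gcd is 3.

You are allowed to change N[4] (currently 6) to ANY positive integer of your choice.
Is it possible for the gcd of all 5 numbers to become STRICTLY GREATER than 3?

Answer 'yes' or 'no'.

Answer: no

Derivation:
Current gcd = 3
gcd of all OTHER numbers (without N[4]=6): gcd([45, 27, 30, 15]) = 3
The new gcd after any change is gcd(3, new_value).
This can be at most 3.
Since 3 = old gcd 3, the gcd can only stay the same or decrease.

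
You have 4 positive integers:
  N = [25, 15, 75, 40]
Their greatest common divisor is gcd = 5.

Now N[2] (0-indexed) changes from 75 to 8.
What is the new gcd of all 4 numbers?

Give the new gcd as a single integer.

Numbers: [25, 15, 75, 40], gcd = 5
Change: index 2, 75 -> 8
gcd of the OTHER numbers (without index 2): gcd([25, 15, 40]) = 5
New gcd = gcd(g_others, new_val) = gcd(5, 8) = 1

Answer: 1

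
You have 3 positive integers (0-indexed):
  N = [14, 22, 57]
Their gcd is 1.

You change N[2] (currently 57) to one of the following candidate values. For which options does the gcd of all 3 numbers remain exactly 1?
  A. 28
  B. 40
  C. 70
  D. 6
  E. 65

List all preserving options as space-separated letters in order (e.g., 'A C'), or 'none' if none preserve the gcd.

Answer: E

Derivation:
Old gcd = 1; gcd of others (without N[2]) = 2
New gcd for candidate v: gcd(2, v). Preserves old gcd iff gcd(2, v) = 1.
  Option A: v=28, gcd(2,28)=2 -> changes
  Option B: v=40, gcd(2,40)=2 -> changes
  Option C: v=70, gcd(2,70)=2 -> changes
  Option D: v=6, gcd(2,6)=2 -> changes
  Option E: v=65, gcd(2,65)=1 -> preserves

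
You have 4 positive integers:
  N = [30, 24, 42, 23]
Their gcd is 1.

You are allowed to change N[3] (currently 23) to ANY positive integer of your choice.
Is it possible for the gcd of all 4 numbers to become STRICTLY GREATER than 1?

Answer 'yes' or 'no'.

Answer: yes

Derivation:
Current gcd = 1
gcd of all OTHER numbers (without N[3]=23): gcd([30, 24, 42]) = 6
The new gcd after any change is gcd(6, new_value).
This can be at most 6.
Since 6 > old gcd 1, the gcd CAN increase (e.g., set N[3] = 6).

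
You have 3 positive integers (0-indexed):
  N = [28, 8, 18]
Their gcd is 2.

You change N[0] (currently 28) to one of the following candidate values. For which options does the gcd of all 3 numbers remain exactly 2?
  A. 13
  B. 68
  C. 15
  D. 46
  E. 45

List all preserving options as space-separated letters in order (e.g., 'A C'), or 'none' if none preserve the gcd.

Answer: B D

Derivation:
Old gcd = 2; gcd of others (without N[0]) = 2
New gcd for candidate v: gcd(2, v). Preserves old gcd iff gcd(2, v) = 2.
  Option A: v=13, gcd(2,13)=1 -> changes
  Option B: v=68, gcd(2,68)=2 -> preserves
  Option C: v=15, gcd(2,15)=1 -> changes
  Option D: v=46, gcd(2,46)=2 -> preserves
  Option E: v=45, gcd(2,45)=1 -> changes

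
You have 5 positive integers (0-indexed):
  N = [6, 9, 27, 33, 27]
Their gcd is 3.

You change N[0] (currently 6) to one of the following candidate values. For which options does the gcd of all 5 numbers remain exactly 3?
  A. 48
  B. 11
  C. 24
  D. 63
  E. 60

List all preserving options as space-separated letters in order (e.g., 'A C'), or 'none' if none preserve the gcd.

Answer: A C D E

Derivation:
Old gcd = 3; gcd of others (without N[0]) = 3
New gcd for candidate v: gcd(3, v). Preserves old gcd iff gcd(3, v) = 3.
  Option A: v=48, gcd(3,48)=3 -> preserves
  Option B: v=11, gcd(3,11)=1 -> changes
  Option C: v=24, gcd(3,24)=3 -> preserves
  Option D: v=63, gcd(3,63)=3 -> preserves
  Option E: v=60, gcd(3,60)=3 -> preserves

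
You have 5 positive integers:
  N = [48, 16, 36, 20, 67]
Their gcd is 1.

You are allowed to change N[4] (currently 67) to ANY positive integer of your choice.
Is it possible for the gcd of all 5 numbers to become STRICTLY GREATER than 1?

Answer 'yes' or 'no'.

Answer: yes

Derivation:
Current gcd = 1
gcd of all OTHER numbers (without N[4]=67): gcd([48, 16, 36, 20]) = 4
The new gcd after any change is gcd(4, new_value).
This can be at most 4.
Since 4 > old gcd 1, the gcd CAN increase (e.g., set N[4] = 4).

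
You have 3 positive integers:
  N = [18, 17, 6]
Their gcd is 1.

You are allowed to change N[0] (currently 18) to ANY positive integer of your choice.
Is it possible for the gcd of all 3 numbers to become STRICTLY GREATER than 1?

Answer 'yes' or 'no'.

Current gcd = 1
gcd of all OTHER numbers (without N[0]=18): gcd([17, 6]) = 1
The new gcd after any change is gcd(1, new_value).
This can be at most 1.
Since 1 = old gcd 1, the gcd can only stay the same or decrease.

Answer: no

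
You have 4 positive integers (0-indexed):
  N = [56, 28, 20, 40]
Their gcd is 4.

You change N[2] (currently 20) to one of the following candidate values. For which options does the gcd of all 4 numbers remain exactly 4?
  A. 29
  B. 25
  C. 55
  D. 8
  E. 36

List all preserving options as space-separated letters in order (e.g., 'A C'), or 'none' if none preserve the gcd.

Answer: D E

Derivation:
Old gcd = 4; gcd of others (without N[2]) = 4
New gcd for candidate v: gcd(4, v). Preserves old gcd iff gcd(4, v) = 4.
  Option A: v=29, gcd(4,29)=1 -> changes
  Option B: v=25, gcd(4,25)=1 -> changes
  Option C: v=55, gcd(4,55)=1 -> changes
  Option D: v=8, gcd(4,8)=4 -> preserves
  Option E: v=36, gcd(4,36)=4 -> preserves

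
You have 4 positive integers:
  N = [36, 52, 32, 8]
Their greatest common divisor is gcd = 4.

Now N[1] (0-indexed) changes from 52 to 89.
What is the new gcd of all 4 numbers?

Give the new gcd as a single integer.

Answer: 1

Derivation:
Numbers: [36, 52, 32, 8], gcd = 4
Change: index 1, 52 -> 89
gcd of the OTHER numbers (without index 1): gcd([36, 32, 8]) = 4
New gcd = gcd(g_others, new_val) = gcd(4, 89) = 1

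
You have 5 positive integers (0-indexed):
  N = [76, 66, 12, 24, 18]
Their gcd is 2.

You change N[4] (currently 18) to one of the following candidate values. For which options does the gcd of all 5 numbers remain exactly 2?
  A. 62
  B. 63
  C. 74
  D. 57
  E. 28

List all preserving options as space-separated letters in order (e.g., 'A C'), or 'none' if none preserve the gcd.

Answer: A C E

Derivation:
Old gcd = 2; gcd of others (without N[4]) = 2
New gcd for candidate v: gcd(2, v). Preserves old gcd iff gcd(2, v) = 2.
  Option A: v=62, gcd(2,62)=2 -> preserves
  Option B: v=63, gcd(2,63)=1 -> changes
  Option C: v=74, gcd(2,74)=2 -> preserves
  Option D: v=57, gcd(2,57)=1 -> changes
  Option E: v=28, gcd(2,28)=2 -> preserves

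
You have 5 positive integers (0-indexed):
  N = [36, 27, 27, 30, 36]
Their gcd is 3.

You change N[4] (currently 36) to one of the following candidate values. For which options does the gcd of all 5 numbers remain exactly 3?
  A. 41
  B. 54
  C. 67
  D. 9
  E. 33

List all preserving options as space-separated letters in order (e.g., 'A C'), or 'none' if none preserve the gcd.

Answer: B D E

Derivation:
Old gcd = 3; gcd of others (without N[4]) = 3
New gcd for candidate v: gcd(3, v). Preserves old gcd iff gcd(3, v) = 3.
  Option A: v=41, gcd(3,41)=1 -> changes
  Option B: v=54, gcd(3,54)=3 -> preserves
  Option C: v=67, gcd(3,67)=1 -> changes
  Option D: v=9, gcd(3,9)=3 -> preserves
  Option E: v=33, gcd(3,33)=3 -> preserves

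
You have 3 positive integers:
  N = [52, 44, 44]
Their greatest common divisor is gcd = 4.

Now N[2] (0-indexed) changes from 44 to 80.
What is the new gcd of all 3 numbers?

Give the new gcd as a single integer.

Answer: 4

Derivation:
Numbers: [52, 44, 44], gcd = 4
Change: index 2, 44 -> 80
gcd of the OTHER numbers (without index 2): gcd([52, 44]) = 4
New gcd = gcd(g_others, new_val) = gcd(4, 80) = 4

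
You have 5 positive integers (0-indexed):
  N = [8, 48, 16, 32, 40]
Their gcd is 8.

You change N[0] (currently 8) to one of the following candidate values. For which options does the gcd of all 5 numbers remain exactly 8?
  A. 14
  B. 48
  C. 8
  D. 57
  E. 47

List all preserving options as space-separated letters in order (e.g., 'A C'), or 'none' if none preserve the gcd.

Answer: B C

Derivation:
Old gcd = 8; gcd of others (without N[0]) = 8
New gcd for candidate v: gcd(8, v). Preserves old gcd iff gcd(8, v) = 8.
  Option A: v=14, gcd(8,14)=2 -> changes
  Option B: v=48, gcd(8,48)=8 -> preserves
  Option C: v=8, gcd(8,8)=8 -> preserves
  Option D: v=57, gcd(8,57)=1 -> changes
  Option E: v=47, gcd(8,47)=1 -> changes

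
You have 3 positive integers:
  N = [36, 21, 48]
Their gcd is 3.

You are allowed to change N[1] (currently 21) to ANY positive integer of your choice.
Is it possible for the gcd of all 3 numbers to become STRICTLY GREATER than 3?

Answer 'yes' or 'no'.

Current gcd = 3
gcd of all OTHER numbers (without N[1]=21): gcd([36, 48]) = 12
The new gcd after any change is gcd(12, new_value).
This can be at most 12.
Since 12 > old gcd 3, the gcd CAN increase (e.g., set N[1] = 12).

Answer: yes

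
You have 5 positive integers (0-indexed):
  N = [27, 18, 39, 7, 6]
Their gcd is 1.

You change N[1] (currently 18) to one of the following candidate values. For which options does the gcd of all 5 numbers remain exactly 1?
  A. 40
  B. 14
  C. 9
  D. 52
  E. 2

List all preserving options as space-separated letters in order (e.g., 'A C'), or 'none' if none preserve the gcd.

Answer: A B C D E

Derivation:
Old gcd = 1; gcd of others (without N[1]) = 1
New gcd for candidate v: gcd(1, v). Preserves old gcd iff gcd(1, v) = 1.
  Option A: v=40, gcd(1,40)=1 -> preserves
  Option B: v=14, gcd(1,14)=1 -> preserves
  Option C: v=9, gcd(1,9)=1 -> preserves
  Option D: v=52, gcd(1,52)=1 -> preserves
  Option E: v=2, gcd(1,2)=1 -> preserves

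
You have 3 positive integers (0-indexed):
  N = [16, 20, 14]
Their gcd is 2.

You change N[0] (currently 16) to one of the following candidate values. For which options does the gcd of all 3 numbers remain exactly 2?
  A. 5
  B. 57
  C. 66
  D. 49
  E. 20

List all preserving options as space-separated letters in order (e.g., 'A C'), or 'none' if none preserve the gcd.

Answer: C E

Derivation:
Old gcd = 2; gcd of others (without N[0]) = 2
New gcd for candidate v: gcd(2, v). Preserves old gcd iff gcd(2, v) = 2.
  Option A: v=5, gcd(2,5)=1 -> changes
  Option B: v=57, gcd(2,57)=1 -> changes
  Option C: v=66, gcd(2,66)=2 -> preserves
  Option D: v=49, gcd(2,49)=1 -> changes
  Option E: v=20, gcd(2,20)=2 -> preserves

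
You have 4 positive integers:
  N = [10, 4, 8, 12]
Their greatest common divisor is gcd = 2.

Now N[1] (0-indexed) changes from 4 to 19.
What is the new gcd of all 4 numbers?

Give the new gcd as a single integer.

Answer: 1

Derivation:
Numbers: [10, 4, 8, 12], gcd = 2
Change: index 1, 4 -> 19
gcd of the OTHER numbers (without index 1): gcd([10, 8, 12]) = 2
New gcd = gcd(g_others, new_val) = gcd(2, 19) = 1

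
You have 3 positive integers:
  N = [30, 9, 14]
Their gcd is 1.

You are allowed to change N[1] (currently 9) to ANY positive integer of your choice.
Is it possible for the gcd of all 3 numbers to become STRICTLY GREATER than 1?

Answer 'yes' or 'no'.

Current gcd = 1
gcd of all OTHER numbers (without N[1]=9): gcd([30, 14]) = 2
The new gcd after any change is gcd(2, new_value).
This can be at most 2.
Since 2 > old gcd 1, the gcd CAN increase (e.g., set N[1] = 2).

Answer: yes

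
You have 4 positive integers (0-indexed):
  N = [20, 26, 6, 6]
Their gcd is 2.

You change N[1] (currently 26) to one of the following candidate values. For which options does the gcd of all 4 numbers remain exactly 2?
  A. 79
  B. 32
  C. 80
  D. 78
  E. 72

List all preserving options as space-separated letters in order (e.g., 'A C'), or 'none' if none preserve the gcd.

Old gcd = 2; gcd of others (without N[1]) = 2
New gcd for candidate v: gcd(2, v). Preserves old gcd iff gcd(2, v) = 2.
  Option A: v=79, gcd(2,79)=1 -> changes
  Option B: v=32, gcd(2,32)=2 -> preserves
  Option C: v=80, gcd(2,80)=2 -> preserves
  Option D: v=78, gcd(2,78)=2 -> preserves
  Option E: v=72, gcd(2,72)=2 -> preserves

Answer: B C D E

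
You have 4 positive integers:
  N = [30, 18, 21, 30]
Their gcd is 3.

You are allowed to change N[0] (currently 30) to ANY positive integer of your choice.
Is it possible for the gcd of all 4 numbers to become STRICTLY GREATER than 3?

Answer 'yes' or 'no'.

Current gcd = 3
gcd of all OTHER numbers (without N[0]=30): gcd([18, 21, 30]) = 3
The new gcd after any change is gcd(3, new_value).
This can be at most 3.
Since 3 = old gcd 3, the gcd can only stay the same or decrease.

Answer: no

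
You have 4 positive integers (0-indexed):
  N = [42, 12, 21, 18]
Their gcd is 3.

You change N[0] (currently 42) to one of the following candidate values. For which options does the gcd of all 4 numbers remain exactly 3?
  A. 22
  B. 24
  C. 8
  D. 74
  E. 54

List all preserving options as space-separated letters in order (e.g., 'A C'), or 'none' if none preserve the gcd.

Old gcd = 3; gcd of others (without N[0]) = 3
New gcd for candidate v: gcd(3, v). Preserves old gcd iff gcd(3, v) = 3.
  Option A: v=22, gcd(3,22)=1 -> changes
  Option B: v=24, gcd(3,24)=3 -> preserves
  Option C: v=8, gcd(3,8)=1 -> changes
  Option D: v=74, gcd(3,74)=1 -> changes
  Option E: v=54, gcd(3,54)=3 -> preserves

Answer: B E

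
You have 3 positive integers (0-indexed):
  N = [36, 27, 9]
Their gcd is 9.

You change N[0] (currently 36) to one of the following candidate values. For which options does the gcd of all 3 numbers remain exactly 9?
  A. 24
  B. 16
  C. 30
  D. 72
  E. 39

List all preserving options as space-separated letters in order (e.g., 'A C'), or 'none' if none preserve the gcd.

Answer: D

Derivation:
Old gcd = 9; gcd of others (without N[0]) = 9
New gcd for candidate v: gcd(9, v). Preserves old gcd iff gcd(9, v) = 9.
  Option A: v=24, gcd(9,24)=3 -> changes
  Option B: v=16, gcd(9,16)=1 -> changes
  Option C: v=30, gcd(9,30)=3 -> changes
  Option D: v=72, gcd(9,72)=9 -> preserves
  Option E: v=39, gcd(9,39)=3 -> changes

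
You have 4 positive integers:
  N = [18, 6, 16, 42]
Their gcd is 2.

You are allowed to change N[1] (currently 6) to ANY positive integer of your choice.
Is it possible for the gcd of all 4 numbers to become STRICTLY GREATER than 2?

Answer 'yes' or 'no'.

Current gcd = 2
gcd of all OTHER numbers (without N[1]=6): gcd([18, 16, 42]) = 2
The new gcd after any change is gcd(2, new_value).
This can be at most 2.
Since 2 = old gcd 2, the gcd can only stay the same or decrease.

Answer: no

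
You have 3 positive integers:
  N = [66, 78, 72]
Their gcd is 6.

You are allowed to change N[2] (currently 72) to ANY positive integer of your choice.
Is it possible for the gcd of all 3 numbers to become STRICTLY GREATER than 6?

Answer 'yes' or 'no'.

Answer: no

Derivation:
Current gcd = 6
gcd of all OTHER numbers (without N[2]=72): gcd([66, 78]) = 6
The new gcd after any change is gcd(6, new_value).
This can be at most 6.
Since 6 = old gcd 6, the gcd can only stay the same or decrease.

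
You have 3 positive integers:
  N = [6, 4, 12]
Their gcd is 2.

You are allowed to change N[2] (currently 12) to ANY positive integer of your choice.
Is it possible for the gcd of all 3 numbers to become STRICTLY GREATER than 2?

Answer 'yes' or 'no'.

Current gcd = 2
gcd of all OTHER numbers (without N[2]=12): gcd([6, 4]) = 2
The new gcd after any change is gcd(2, new_value).
This can be at most 2.
Since 2 = old gcd 2, the gcd can only stay the same or decrease.

Answer: no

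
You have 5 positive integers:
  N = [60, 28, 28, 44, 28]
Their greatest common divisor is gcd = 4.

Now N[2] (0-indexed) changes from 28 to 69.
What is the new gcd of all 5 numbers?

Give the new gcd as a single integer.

Numbers: [60, 28, 28, 44, 28], gcd = 4
Change: index 2, 28 -> 69
gcd of the OTHER numbers (without index 2): gcd([60, 28, 44, 28]) = 4
New gcd = gcd(g_others, new_val) = gcd(4, 69) = 1

Answer: 1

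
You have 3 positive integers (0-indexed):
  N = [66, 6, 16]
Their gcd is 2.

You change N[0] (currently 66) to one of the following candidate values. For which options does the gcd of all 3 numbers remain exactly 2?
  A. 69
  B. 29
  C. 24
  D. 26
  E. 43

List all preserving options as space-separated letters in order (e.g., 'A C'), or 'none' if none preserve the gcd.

Old gcd = 2; gcd of others (without N[0]) = 2
New gcd for candidate v: gcd(2, v). Preserves old gcd iff gcd(2, v) = 2.
  Option A: v=69, gcd(2,69)=1 -> changes
  Option B: v=29, gcd(2,29)=1 -> changes
  Option C: v=24, gcd(2,24)=2 -> preserves
  Option D: v=26, gcd(2,26)=2 -> preserves
  Option E: v=43, gcd(2,43)=1 -> changes

Answer: C D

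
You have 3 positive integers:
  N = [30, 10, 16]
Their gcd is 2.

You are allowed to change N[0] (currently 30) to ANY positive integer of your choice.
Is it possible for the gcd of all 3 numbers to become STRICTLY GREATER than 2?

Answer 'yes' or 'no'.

Current gcd = 2
gcd of all OTHER numbers (without N[0]=30): gcd([10, 16]) = 2
The new gcd after any change is gcd(2, new_value).
This can be at most 2.
Since 2 = old gcd 2, the gcd can only stay the same or decrease.

Answer: no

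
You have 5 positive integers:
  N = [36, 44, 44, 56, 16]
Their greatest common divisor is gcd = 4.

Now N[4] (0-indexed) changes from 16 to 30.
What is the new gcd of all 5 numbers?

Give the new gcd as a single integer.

Numbers: [36, 44, 44, 56, 16], gcd = 4
Change: index 4, 16 -> 30
gcd of the OTHER numbers (without index 4): gcd([36, 44, 44, 56]) = 4
New gcd = gcd(g_others, new_val) = gcd(4, 30) = 2

Answer: 2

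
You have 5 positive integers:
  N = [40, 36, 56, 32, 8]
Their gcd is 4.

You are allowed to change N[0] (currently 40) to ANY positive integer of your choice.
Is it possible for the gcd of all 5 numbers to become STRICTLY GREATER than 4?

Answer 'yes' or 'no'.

Current gcd = 4
gcd of all OTHER numbers (without N[0]=40): gcd([36, 56, 32, 8]) = 4
The new gcd after any change is gcd(4, new_value).
This can be at most 4.
Since 4 = old gcd 4, the gcd can only stay the same or decrease.

Answer: no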